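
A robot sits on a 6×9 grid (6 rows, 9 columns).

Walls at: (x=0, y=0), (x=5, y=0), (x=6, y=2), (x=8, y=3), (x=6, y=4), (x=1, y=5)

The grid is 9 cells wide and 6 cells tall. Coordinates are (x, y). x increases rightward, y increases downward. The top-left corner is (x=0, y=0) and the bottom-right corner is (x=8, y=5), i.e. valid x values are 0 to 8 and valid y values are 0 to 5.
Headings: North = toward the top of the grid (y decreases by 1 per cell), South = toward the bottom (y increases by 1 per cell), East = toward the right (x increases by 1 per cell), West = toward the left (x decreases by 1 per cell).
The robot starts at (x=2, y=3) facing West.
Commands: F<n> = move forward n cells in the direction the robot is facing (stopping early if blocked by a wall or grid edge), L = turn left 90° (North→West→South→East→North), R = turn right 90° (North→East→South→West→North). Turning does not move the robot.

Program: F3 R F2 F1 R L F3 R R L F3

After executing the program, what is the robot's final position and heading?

Start: (x=2, y=3), facing West
  F3: move forward 2/3 (blocked), now at (x=0, y=3)
  R: turn right, now facing North
  F2: move forward 2, now at (x=0, y=1)
  F1: move forward 0/1 (blocked), now at (x=0, y=1)
  R: turn right, now facing East
  L: turn left, now facing North
  F3: move forward 0/3 (blocked), now at (x=0, y=1)
  R: turn right, now facing East
  R: turn right, now facing South
  L: turn left, now facing East
  F3: move forward 3, now at (x=3, y=1)
Final: (x=3, y=1), facing East

Answer: Final position: (x=3, y=1), facing East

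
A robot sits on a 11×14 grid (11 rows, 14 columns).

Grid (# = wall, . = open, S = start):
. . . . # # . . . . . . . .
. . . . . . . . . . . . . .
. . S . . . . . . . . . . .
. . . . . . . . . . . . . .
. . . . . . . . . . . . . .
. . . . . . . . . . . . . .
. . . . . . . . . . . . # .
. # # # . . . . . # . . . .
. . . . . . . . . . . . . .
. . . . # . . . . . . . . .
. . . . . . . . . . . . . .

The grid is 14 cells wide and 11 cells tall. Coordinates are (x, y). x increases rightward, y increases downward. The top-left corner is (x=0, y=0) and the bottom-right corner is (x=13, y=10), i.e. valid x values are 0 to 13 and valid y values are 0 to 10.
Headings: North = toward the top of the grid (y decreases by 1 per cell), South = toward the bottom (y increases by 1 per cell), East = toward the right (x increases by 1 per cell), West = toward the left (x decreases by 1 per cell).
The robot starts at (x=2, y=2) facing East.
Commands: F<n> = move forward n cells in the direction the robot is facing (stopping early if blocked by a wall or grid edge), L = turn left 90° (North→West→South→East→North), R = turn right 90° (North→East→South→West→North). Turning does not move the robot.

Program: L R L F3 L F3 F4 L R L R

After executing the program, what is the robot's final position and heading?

Start: (x=2, y=2), facing East
  L: turn left, now facing North
  R: turn right, now facing East
  L: turn left, now facing North
  F3: move forward 2/3 (blocked), now at (x=2, y=0)
  L: turn left, now facing West
  F3: move forward 2/3 (blocked), now at (x=0, y=0)
  F4: move forward 0/4 (blocked), now at (x=0, y=0)
  L: turn left, now facing South
  R: turn right, now facing West
  L: turn left, now facing South
  R: turn right, now facing West
Final: (x=0, y=0), facing West

Answer: Final position: (x=0, y=0), facing West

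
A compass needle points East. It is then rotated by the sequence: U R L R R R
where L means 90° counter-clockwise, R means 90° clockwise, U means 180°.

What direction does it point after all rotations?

Answer: Final heading: South

Derivation:
Start: East
  U (U-turn (180°)) -> West
  R (right (90° clockwise)) -> North
  L (left (90° counter-clockwise)) -> West
  R (right (90° clockwise)) -> North
  R (right (90° clockwise)) -> East
  R (right (90° clockwise)) -> South
Final: South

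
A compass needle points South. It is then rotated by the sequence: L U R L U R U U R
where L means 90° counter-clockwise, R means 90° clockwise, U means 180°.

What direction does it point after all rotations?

Answer: Final heading: West

Derivation:
Start: South
  L (left (90° counter-clockwise)) -> East
  U (U-turn (180°)) -> West
  R (right (90° clockwise)) -> North
  L (left (90° counter-clockwise)) -> West
  U (U-turn (180°)) -> East
  R (right (90° clockwise)) -> South
  U (U-turn (180°)) -> North
  U (U-turn (180°)) -> South
  R (right (90° clockwise)) -> West
Final: West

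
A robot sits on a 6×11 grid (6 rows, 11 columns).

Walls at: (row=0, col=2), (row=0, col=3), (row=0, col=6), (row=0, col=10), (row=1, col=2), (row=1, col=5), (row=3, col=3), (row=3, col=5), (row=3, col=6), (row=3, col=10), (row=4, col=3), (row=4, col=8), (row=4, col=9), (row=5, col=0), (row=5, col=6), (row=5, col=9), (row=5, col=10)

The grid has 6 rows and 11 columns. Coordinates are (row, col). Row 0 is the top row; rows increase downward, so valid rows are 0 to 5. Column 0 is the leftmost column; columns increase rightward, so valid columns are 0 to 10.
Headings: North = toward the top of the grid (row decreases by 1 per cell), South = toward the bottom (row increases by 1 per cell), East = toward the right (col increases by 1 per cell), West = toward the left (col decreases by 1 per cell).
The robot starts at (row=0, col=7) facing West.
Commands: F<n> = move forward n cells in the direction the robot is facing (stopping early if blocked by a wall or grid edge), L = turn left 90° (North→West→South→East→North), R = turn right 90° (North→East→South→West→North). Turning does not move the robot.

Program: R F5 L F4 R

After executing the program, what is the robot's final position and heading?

Start: (row=0, col=7), facing West
  R: turn right, now facing North
  F5: move forward 0/5 (blocked), now at (row=0, col=7)
  L: turn left, now facing West
  F4: move forward 0/4 (blocked), now at (row=0, col=7)
  R: turn right, now facing North
Final: (row=0, col=7), facing North

Answer: Final position: (row=0, col=7), facing North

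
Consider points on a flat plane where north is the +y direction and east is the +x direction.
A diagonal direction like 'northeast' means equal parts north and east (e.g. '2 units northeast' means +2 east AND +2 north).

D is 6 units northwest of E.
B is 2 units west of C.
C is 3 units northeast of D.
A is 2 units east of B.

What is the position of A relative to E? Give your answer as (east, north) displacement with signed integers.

Place E at the origin (east=0, north=0).
  D is 6 units northwest of E: delta (east=-6, north=+6); D at (east=-6, north=6).
  C is 3 units northeast of D: delta (east=+3, north=+3); C at (east=-3, north=9).
  B is 2 units west of C: delta (east=-2, north=+0); B at (east=-5, north=9).
  A is 2 units east of B: delta (east=+2, north=+0); A at (east=-3, north=9).
Therefore A relative to E: (east=-3, north=9).

Answer: A is at (east=-3, north=9) relative to E.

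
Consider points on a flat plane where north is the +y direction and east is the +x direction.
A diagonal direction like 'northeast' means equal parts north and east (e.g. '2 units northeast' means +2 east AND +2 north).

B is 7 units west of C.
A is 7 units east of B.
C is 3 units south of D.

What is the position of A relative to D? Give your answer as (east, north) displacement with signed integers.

Place D at the origin (east=0, north=0).
  C is 3 units south of D: delta (east=+0, north=-3); C at (east=0, north=-3).
  B is 7 units west of C: delta (east=-7, north=+0); B at (east=-7, north=-3).
  A is 7 units east of B: delta (east=+7, north=+0); A at (east=0, north=-3).
Therefore A relative to D: (east=0, north=-3).

Answer: A is at (east=0, north=-3) relative to D.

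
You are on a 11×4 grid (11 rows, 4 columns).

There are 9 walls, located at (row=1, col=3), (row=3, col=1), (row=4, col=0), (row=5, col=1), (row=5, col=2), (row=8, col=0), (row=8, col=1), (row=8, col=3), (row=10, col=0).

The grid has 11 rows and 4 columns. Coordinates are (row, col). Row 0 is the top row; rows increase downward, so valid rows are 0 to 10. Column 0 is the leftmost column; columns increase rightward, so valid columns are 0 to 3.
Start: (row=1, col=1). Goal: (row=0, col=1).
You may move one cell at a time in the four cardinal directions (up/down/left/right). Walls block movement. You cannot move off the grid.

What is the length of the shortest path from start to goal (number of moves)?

Answer: Shortest path length: 1

Derivation:
BFS from (row=1, col=1) until reaching (row=0, col=1):
  Distance 0: (row=1, col=1)
  Distance 1: (row=0, col=1), (row=1, col=0), (row=1, col=2), (row=2, col=1)  <- goal reached here
One shortest path (1 moves): (row=1, col=1) -> (row=0, col=1)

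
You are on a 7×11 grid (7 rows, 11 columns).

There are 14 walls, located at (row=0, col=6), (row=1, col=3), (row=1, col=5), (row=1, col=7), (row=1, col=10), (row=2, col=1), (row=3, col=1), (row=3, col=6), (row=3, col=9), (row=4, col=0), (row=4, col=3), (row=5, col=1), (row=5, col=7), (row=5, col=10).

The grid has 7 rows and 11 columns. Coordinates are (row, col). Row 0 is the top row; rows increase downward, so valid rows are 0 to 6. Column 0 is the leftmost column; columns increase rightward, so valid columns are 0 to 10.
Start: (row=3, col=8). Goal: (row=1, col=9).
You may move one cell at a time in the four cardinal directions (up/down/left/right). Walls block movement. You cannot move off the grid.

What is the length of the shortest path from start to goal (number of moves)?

BFS from (row=3, col=8) until reaching (row=1, col=9):
  Distance 0: (row=3, col=8)
  Distance 1: (row=2, col=8), (row=3, col=7), (row=4, col=8)
  Distance 2: (row=1, col=8), (row=2, col=7), (row=2, col=9), (row=4, col=7), (row=4, col=9), (row=5, col=8)
  Distance 3: (row=0, col=8), (row=1, col=9), (row=2, col=6), (row=2, col=10), (row=4, col=6), (row=4, col=10), (row=5, col=9), (row=6, col=8)  <- goal reached here
One shortest path (3 moves): (row=3, col=8) -> (row=2, col=8) -> (row=2, col=9) -> (row=1, col=9)

Answer: Shortest path length: 3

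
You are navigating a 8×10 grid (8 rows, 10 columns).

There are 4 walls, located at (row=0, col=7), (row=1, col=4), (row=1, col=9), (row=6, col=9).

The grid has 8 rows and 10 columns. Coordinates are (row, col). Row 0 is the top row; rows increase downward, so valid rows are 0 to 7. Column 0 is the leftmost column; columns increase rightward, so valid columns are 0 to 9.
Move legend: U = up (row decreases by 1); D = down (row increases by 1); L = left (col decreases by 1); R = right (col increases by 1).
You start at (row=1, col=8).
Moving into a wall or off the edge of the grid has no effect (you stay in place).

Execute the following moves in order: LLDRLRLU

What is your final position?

Start: (row=1, col=8)
  L (left): (row=1, col=8) -> (row=1, col=7)
  L (left): (row=1, col=7) -> (row=1, col=6)
  D (down): (row=1, col=6) -> (row=2, col=6)
  R (right): (row=2, col=6) -> (row=2, col=7)
  L (left): (row=2, col=7) -> (row=2, col=6)
  R (right): (row=2, col=6) -> (row=2, col=7)
  L (left): (row=2, col=7) -> (row=2, col=6)
  U (up): (row=2, col=6) -> (row=1, col=6)
Final: (row=1, col=6)

Answer: Final position: (row=1, col=6)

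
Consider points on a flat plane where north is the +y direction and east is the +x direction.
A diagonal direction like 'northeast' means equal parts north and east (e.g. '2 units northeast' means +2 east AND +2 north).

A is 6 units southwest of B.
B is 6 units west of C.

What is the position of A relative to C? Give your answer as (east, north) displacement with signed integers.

Answer: A is at (east=-12, north=-6) relative to C.

Derivation:
Place C at the origin (east=0, north=0).
  B is 6 units west of C: delta (east=-6, north=+0); B at (east=-6, north=0).
  A is 6 units southwest of B: delta (east=-6, north=-6); A at (east=-12, north=-6).
Therefore A relative to C: (east=-12, north=-6).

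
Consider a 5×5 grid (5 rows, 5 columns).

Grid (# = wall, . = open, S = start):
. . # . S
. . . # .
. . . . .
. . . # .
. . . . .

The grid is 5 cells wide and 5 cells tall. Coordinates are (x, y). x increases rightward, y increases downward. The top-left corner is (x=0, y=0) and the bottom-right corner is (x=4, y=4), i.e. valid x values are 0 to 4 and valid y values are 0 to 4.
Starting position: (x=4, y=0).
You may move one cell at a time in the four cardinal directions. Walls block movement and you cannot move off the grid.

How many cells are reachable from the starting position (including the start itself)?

Answer: Reachable cells: 22

Derivation:
BFS flood-fill from (x=4, y=0):
  Distance 0: (x=4, y=0)
  Distance 1: (x=3, y=0), (x=4, y=1)
  Distance 2: (x=4, y=2)
  Distance 3: (x=3, y=2), (x=4, y=3)
  Distance 4: (x=2, y=2), (x=4, y=4)
  Distance 5: (x=2, y=1), (x=1, y=2), (x=2, y=3), (x=3, y=4)
  Distance 6: (x=1, y=1), (x=0, y=2), (x=1, y=3), (x=2, y=4)
  Distance 7: (x=1, y=0), (x=0, y=1), (x=0, y=3), (x=1, y=4)
  Distance 8: (x=0, y=0), (x=0, y=4)
Total reachable: 22 (grid has 22 open cells total)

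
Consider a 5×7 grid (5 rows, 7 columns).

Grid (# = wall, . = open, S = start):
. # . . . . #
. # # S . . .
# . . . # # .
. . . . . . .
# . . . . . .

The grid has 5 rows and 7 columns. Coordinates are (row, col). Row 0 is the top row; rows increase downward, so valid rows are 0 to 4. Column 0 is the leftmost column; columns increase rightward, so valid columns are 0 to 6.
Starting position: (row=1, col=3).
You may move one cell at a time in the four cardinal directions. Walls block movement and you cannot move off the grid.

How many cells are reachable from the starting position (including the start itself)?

BFS flood-fill from (row=1, col=3):
  Distance 0: (row=1, col=3)
  Distance 1: (row=0, col=3), (row=1, col=4), (row=2, col=3)
  Distance 2: (row=0, col=2), (row=0, col=4), (row=1, col=5), (row=2, col=2), (row=3, col=3)
  Distance 3: (row=0, col=5), (row=1, col=6), (row=2, col=1), (row=3, col=2), (row=3, col=4), (row=4, col=3)
  Distance 4: (row=2, col=6), (row=3, col=1), (row=3, col=5), (row=4, col=2), (row=4, col=4)
  Distance 5: (row=3, col=0), (row=3, col=6), (row=4, col=1), (row=4, col=5)
  Distance 6: (row=4, col=6)
Total reachable: 25 (grid has 27 open cells total)

Answer: Reachable cells: 25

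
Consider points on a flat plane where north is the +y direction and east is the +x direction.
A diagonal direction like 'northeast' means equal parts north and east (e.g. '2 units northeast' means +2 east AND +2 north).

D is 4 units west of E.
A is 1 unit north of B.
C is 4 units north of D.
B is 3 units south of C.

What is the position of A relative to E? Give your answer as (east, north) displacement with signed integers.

Place E at the origin (east=0, north=0).
  D is 4 units west of E: delta (east=-4, north=+0); D at (east=-4, north=0).
  C is 4 units north of D: delta (east=+0, north=+4); C at (east=-4, north=4).
  B is 3 units south of C: delta (east=+0, north=-3); B at (east=-4, north=1).
  A is 1 unit north of B: delta (east=+0, north=+1); A at (east=-4, north=2).
Therefore A relative to E: (east=-4, north=2).

Answer: A is at (east=-4, north=2) relative to E.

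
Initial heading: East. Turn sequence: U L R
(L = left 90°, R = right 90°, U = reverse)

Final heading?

Answer: Final heading: West

Derivation:
Start: East
  U (U-turn (180°)) -> West
  L (left (90° counter-clockwise)) -> South
  R (right (90° clockwise)) -> West
Final: West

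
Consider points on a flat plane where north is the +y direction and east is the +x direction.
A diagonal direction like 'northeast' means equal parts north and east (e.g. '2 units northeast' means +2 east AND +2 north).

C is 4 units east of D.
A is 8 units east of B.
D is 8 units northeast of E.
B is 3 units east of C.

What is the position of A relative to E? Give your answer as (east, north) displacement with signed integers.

Answer: A is at (east=23, north=8) relative to E.

Derivation:
Place E at the origin (east=0, north=0).
  D is 8 units northeast of E: delta (east=+8, north=+8); D at (east=8, north=8).
  C is 4 units east of D: delta (east=+4, north=+0); C at (east=12, north=8).
  B is 3 units east of C: delta (east=+3, north=+0); B at (east=15, north=8).
  A is 8 units east of B: delta (east=+8, north=+0); A at (east=23, north=8).
Therefore A relative to E: (east=23, north=8).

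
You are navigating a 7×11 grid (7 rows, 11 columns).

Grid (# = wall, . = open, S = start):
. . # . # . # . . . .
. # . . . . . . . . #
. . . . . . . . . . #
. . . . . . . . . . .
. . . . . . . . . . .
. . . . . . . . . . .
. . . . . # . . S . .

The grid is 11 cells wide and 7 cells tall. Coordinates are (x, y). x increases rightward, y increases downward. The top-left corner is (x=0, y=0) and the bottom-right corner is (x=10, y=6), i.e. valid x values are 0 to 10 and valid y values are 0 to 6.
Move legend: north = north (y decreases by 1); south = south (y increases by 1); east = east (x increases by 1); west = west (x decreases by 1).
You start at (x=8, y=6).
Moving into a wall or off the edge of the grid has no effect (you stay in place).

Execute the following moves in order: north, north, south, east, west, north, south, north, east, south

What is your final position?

Answer: Final position: (x=9, y=5)

Derivation:
Start: (x=8, y=6)
  north (north): (x=8, y=6) -> (x=8, y=5)
  north (north): (x=8, y=5) -> (x=8, y=4)
  south (south): (x=8, y=4) -> (x=8, y=5)
  east (east): (x=8, y=5) -> (x=9, y=5)
  west (west): (x=9, y=5) -> (x=8, y=5)
  north (north): (x=8, y=5) -> (x=8, y=4)
  south (south): (x=8, y=4) -> (x=8, y=5)
  north (north): (x=8, y=5) -> (x=8, y=4)
  east (east): (x=8, y=4) -> (x=9, y=4)
  south (south): (x=9, y=4) -> (x=9, y=5)
Final: (x=9, y=5)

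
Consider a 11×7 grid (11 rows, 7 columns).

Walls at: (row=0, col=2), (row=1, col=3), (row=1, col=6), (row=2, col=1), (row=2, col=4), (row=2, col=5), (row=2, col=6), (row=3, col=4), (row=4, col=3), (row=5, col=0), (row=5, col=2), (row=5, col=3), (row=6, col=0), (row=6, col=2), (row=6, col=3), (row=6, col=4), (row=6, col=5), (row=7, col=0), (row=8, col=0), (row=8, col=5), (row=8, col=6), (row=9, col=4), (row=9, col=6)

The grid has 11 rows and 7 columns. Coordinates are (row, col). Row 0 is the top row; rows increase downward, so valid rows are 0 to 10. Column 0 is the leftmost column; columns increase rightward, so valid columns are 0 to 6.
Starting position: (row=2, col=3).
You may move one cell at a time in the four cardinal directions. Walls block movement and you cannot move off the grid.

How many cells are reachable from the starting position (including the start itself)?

BFS flood-fill from (row=2, col=3):
  Distance 0: (row=2, col=3)
  Distance 1: (row=2, col=2), (row=3, col=3)
  Distance 2: (row=1, col=2), (row=3, col=2)
  Distance 3: (row=1, col=1), (row=3, col=1), (row=4, col=2)
  Distance 4: (row=0, col=1), (row=1, col=0), (row=3, col=0), (row=4, col=1)
  Distance 5: (row=0, col=0), (row=2, col=0), (row=4, col=0), (row=5, col=1)
  Distance 6: (row=6, col=1)
  Distance 7: (row=7, col=1)
  Distance 8: (row=7, col=2), (row=8, col=1)
  Distance 9: (row=7, col=3), (row=8, col=2), (row=9, col=1)
  Distance 10: (row=7, col=4), (row=8, col=3), (row=9, col=0), (row=9, col=2), (row=10, col=1)
  Distance 11: (row=7, col=5), (row=8, col=4), (row=9, col=3), (row=10, col=0), (row=10, col=2)
  Distance 12: (row=7, col=6), (row=10, col=3)
  Distance 13: (row=6, col=6), (row=10, col=4)
  Distance 14: (row=5, col=6), (row=10, col=5)
  Distance 15: (row=4, col=6), (row=5, col=5), (row=9, col=5), (row=10, col=6)
  Distance 16: (row=3, col=6), (row=4, col=5), (row=5, col=4)
  Distance 17: (row=3, col=5), (row=4, col=4)
Total reachable: 48 (grid has 54 open cells total)

Answer: Reachable cells: 48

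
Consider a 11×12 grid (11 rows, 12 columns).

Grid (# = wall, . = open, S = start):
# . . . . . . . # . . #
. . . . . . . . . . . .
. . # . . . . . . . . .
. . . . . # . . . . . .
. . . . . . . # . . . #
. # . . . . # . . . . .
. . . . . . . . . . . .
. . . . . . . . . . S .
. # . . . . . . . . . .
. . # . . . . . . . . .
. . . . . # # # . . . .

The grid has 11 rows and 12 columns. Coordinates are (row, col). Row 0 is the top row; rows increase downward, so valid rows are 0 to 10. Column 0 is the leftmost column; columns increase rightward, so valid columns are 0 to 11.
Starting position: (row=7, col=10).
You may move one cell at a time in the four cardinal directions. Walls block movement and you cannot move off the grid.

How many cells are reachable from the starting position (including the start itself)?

BFS flood-fill from (row=7, col=10):
  Distance 0: (row=7, col=10)
  Distance 1: (row=6, col=10), (row=7, col=9), (row=7, col=11), (row=8, col=10)
  Distance 2: (row=5, col=10), (row=6, col=9), (row=6, col=11), (row=7, col=8), (row=8, col=9), (row=8, col=11), (row=9, col=10)
  Distance 3: (row=4, col=10), (row=5, col=9), (row=5, col=11), (row=6, col=8), (row=7, col=7), (row=8, col=8), (row=9, col=9), (row=9, col=11), (row=10, col=10)
  Distance 4: (row=3, col=10), (row=4, col=9), (row=5, col=8), (row=6, col=7), (row=7, col=6), (row=8, col=7), (row=9, col=8), (row=10, col=9), (row=10, col=11)
  Distance 5: (row=2, col=10), (row=3, col=9), (row=3, col=11), (row=4, col=8), (row=5, col=7), (row=6, col=6), (row=7, col=5), (row=8, col=6), (row=9, col=7), (row=10, col=8)
  Distance 6: (row=1, col=10), (row=2, col=9), (row=2, col=11), (row=3, col=8), (row=6, col=5), (row=7, col=4), (row=8, col=5), (row=9, col=6)
  Distance 7: (row=0, col=10), (row=1, col=9), (row=1, col=11), (row=2, col=8), (row=3, col=7), (row=5, col=5), (row=6, col=4), (row=7, col=3), (row=8, col=4), (row=9, col=5)
  Distance 8: (row=0, col=9), (row=1, col=8), (row=2, col=7), (row=3, col=6), (row=4, col=5), (row=5, col=4), (row=6, col=3), (row=7, col=2), (row=8, col=3), (row=9, col=4)
  Distance 9: (row=1, col=7), (row=2, col=6), (row=4, col=4), (row=4, col=6), (row=5, col=3), (row=6, col=2), (row=7, col=1), (row=8, col=2), (row=9, col=3), (row=10, col=4)
  Distance 10: (row=0, col=7), (row=1, col=6), (row=2, col=5), (row=3, col=4), (row=4, col=3), (row=5, col=2), (row=6, col=1), (row=7, col=0), (row=10, col=3)
  Distance 11: (row=0, col=6), (row=1, col=5), (row=2, col=4), (row=3, col=3), (row=4, col=2), (row=6, col=0), (row=8, col=0), (row=10, col=2)
  Distance 12: (row=0, col=5), (row=1, col=4), (row=2, col=3), (row=3, col=2), (row=4, col=1), (row=5, col=0), (row=9, col=0), (row=10, col=1)
  Distance 13: (row=0, col=4), (row=1, col=3), (row=3, col=1), (row=4, col=0), (row=9, col=1), (row=10, col=0)
  Distance 14: (row=0, col=3), (row=1, col=2), (row=2, col=1), (row=3, col=0)
  Distance 15: (row=0, col=2), (row=1, col=1), (row=2, col=0)
  Distance 16: (row=0, col=1), (row=1, col=0)
Total reachable: 118 (grid has 118 open cells total)

Answer: Reachable cells: 118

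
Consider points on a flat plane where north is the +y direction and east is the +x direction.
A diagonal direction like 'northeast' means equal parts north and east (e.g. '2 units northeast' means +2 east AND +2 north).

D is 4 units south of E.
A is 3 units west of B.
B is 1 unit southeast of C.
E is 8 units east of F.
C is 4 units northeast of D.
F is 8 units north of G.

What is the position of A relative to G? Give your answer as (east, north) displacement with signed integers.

Answer: A is at (east=10, north=7) relative to G.

Derivation:
Place G at the origin (east=0, north=0).
  F is 8 units north of G: delta (east=+0, north=+8); F at (east=0, north=8).
  E is 8 units east of F: delta (east=+8, north=+0); E at (east=8, north=8).
  D is 4 units south of E: delta (east=+0, north=-4); D at (east=8, north=4).
  C is 4 units northeast of D: delta (east=+4, north=+4); C at (east=12, north=8).
  B is 1 unit southeast of C: delta (east=+1, north=-1); B at (east=13, north=7).
  A is 3 units west of B: delta (east=-3, north=+0); A at (east=10, north=7).
Therefore A relative to G: (east=10, north=7).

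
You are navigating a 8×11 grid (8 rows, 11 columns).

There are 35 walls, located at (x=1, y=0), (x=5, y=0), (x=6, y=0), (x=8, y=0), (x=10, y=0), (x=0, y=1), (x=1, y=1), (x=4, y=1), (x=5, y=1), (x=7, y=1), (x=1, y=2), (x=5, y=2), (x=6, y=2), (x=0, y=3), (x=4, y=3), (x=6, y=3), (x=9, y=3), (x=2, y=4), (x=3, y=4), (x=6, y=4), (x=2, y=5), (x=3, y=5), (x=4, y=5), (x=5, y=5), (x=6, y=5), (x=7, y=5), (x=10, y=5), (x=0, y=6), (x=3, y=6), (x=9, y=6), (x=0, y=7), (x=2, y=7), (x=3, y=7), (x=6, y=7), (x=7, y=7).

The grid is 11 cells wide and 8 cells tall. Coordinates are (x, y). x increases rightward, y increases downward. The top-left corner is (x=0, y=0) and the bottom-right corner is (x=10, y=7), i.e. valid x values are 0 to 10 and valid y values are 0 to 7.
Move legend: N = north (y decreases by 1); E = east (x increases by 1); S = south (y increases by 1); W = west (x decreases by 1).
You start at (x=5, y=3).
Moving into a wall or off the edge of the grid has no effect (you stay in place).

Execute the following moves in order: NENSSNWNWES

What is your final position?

Start: (x=5, y=3)
  N (north): blocked, stay at (x=5, y=3)
  E (east): blocked, stay at (x=5, y=3)
  N (north): blocked, stay at (x=5, y=3)
  S (south): (x=5, y=3) -> (x=5, y=4)
  S (south): blocked, stay at (x=5, y=4)
  N (north): (x=5, y=4) -> (x=5, y=3)
  W (west): blocked, stay at (x=5, y=3)
  N (north): blocked, stay at (x=5, y=3)
  W (west): blocked, stay at (x=5, y=3)
  E (east): blocked, stay at (x=5, y=3)
  S (south): (x=5, y=3) -> (x=5, y=4)
Final: (x=5, y=4)

Answer: Final position: (x=5, y=4)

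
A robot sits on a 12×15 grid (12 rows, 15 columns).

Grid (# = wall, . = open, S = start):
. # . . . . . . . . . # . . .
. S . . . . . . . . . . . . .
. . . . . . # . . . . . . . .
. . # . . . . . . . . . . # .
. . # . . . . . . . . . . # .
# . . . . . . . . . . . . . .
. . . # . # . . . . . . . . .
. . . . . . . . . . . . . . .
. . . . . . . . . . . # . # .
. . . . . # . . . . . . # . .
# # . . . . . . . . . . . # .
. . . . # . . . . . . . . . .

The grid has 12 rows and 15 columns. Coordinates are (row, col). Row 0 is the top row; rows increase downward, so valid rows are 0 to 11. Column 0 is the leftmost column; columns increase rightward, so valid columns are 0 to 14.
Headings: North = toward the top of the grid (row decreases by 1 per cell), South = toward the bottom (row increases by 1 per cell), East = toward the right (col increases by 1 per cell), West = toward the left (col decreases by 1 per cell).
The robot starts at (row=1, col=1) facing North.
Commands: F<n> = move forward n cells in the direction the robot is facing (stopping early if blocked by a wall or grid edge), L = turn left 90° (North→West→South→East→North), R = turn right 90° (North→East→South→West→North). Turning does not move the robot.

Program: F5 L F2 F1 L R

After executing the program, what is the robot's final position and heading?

Answer: Final position: (row=1, col=0), facing West

Derivation:
Start: (row=1, col=1), facing North
  F5: move forward 0/5 (blocked), now at (row=1, col=1)
  L: turn left, now facing West
  F2: move forward 1/2 (blocked), now at (row=1, col=0)
  F1: move forward 0/1 (blocked), now at (row=1, col=0)
  L: turn left, now facing South
  R: turn right, now facing West
Final: (row=1, col=0), facing West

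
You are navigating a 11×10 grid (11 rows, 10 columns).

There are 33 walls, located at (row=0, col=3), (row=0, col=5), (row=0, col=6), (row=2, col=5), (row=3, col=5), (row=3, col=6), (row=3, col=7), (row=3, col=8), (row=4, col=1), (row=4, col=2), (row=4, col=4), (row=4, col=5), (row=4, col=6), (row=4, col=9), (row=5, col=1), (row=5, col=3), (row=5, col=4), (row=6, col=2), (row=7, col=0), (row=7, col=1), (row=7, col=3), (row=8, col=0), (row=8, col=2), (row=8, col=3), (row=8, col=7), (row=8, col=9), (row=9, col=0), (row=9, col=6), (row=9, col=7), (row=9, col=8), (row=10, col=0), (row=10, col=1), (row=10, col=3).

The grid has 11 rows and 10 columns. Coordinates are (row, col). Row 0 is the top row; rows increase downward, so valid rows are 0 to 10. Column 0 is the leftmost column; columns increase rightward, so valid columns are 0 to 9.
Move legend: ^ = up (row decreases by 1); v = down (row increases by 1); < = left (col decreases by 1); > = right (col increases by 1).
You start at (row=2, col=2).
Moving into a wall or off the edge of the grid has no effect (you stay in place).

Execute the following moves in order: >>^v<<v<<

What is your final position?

Answer: Final position: (row=3, col=0)

Derivation:
Start: (row=2, col=2)
  > (right): (row=2, col=2) -> (row=2, col=3)
  > (right): (row=2, col=3) -> (row=2, col=4)
  ^ (up): (row=2, col=4) -> (row=1, col=4)
  v (down): (row=1, col=4) -> (row=2, col=4)
  < (left): (row=2, col=4) -> (row=2, col=3)
  < (left): (row=2, col=3) -> (row=2, col=2)
  v (down): (row=2, col=2) -> (row=3, col=2)
  < (left): (row=3, col=2) -> (row=3, col=1)
  < (left): (row=3, col=1) -> (row=3, col=0)
Final: (row=3, col=0)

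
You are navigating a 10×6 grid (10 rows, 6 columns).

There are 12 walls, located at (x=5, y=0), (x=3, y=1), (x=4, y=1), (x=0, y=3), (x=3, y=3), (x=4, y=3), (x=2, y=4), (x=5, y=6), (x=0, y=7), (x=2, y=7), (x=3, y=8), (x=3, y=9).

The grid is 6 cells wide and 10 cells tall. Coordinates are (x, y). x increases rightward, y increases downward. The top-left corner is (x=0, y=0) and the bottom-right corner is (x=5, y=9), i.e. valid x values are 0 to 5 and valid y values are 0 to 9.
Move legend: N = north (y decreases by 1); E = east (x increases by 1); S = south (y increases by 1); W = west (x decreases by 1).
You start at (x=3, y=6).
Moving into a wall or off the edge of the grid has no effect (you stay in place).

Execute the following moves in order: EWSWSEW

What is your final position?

Answer: Final position: (x=3, y=7)

Derivation:
Start: (x=3, y=6)
  E (east): (x=3, y=6) -> (x=4, y=6)
  W (west): (x=4, y=6) -> (x=3, y=6)
  S (south): (x=3, y=6) -> (x=3, y=7)
  W (west): blocked, stay at (x=3, y=7)
  S (south): blocked, stay at (x=3, y=7)
  E (east): (x=3, y=7) -> (x=4, y=7)
  W (west): (x=4, y=7) -> (x=3, y=7)
Final: (x=3, y=7)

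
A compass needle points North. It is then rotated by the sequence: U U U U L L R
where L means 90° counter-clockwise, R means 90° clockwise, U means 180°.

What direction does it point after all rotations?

Start: North
  U (U-turn (180°)) -> South
  U (U-turn (180°)) -> North
  U (U-turn (180°)) -> South
  U (U-turn (180°)) -> North
  L (left (90° counter-clockwise)) -> West
  L (left (90° counter-clockwise)) -> South
  R (right (90° clockwise)) -> West
Final: West

Answer: Final heading: West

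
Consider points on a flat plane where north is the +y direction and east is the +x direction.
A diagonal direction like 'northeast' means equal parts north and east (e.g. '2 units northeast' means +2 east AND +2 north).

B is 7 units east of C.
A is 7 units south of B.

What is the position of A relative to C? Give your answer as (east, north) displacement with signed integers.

Place C at the origin (east=0, north=0).
  B is 7 units east of C: delta (east=+7, north=+0); B at (east=7, north=0).
  A is 7 units south of B: delta (east=+0, north=-7); A at (east=7, north=-7).
Therefore A relative to C: (east=7, north=-7).

Answer: A is at (east=7, north=-7) relative to C.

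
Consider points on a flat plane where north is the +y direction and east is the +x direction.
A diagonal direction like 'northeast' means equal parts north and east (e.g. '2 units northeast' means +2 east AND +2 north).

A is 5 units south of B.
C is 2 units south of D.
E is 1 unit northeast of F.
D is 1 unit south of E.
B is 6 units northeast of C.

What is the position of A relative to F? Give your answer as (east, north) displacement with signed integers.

Answer: A is at (east=7, north=-1) relative to F.

Derivation:
Place F at the origin (east=0, north=0).
  E is 1 unit northeast of F: delta (east=+1, north=+1); E at (east=1, north=1).
  D is 1 unit south of E: delta (east=+0, north=-1); D at (east=1, north=0).
  C is 2 units south of D: delta (east=+0, north=-2); C at (east=1, north=-2).
  B is 6 units northeast of C: delta (east=+6, north=+6); B at (east=7, north=4).
  A is 5 units south of B: delta (east=+0, north=-5); A at (east=7, north=-1).
Therefore A relative to F: (east=7, north=-1).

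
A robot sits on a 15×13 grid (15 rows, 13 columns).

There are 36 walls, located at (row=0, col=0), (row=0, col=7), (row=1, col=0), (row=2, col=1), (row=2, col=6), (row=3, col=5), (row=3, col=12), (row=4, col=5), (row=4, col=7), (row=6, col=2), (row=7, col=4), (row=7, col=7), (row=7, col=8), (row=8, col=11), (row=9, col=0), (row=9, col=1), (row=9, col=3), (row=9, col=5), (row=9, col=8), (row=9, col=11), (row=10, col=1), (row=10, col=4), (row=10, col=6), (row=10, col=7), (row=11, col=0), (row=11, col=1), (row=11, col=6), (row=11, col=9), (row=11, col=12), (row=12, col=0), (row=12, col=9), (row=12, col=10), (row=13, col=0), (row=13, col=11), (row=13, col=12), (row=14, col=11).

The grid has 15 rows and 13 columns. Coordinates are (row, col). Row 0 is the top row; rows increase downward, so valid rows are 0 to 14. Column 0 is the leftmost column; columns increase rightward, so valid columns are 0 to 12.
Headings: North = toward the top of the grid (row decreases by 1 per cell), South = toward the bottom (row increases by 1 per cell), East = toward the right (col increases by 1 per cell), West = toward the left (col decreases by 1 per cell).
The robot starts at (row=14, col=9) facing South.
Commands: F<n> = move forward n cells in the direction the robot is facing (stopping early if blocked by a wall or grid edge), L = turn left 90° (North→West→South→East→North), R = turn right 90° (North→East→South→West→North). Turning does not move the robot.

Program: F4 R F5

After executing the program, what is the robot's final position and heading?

Answer: Final position: (row=14, col=4), facing West

Derivation:
Start: (row=14, col=9), facing South
  F4: move forward 0/4 (blocked), now at (row=14, col=9)
  R: turn right, now facing West
  F5: move forward 5, now at (row=14, col=4)
Final: (row=14, col=4), facing West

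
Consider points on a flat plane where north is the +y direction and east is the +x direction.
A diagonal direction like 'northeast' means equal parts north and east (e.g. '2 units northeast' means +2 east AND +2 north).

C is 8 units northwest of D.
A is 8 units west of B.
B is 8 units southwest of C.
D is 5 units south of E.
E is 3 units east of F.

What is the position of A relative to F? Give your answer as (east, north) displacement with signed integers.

Answer: A is at (east=-21, north=-5) relative to F.

Derivation:
Place F at the origin (east=0, north=0).
  E is 3 units east of F: delta (east=+3, north=+0); E at (east=3, north=0).
  D is 5 units south of E: delta (east=+0, north=-5); D at (east=3, north=-5).
  C is 8 units northwest of D: delta (east=-8, north=+8); C at (east=-5, north=3).
  B is 8 units southwest of C: delta (east=-8, north=-8); B at (east=-13, north=-5).
  A is 8 units west of B: delta (east=-8, north=+0); A at (east=-21, north=-5).
Therefore A relative to F: (east=-21, north=-5).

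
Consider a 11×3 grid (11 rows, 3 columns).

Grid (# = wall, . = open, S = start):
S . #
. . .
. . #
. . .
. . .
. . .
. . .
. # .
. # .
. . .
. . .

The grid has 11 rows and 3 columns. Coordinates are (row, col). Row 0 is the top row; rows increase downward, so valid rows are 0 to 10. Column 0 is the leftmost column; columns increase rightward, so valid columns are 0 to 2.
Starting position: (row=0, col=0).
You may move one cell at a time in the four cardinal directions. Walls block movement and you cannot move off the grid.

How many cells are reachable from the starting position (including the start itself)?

Answer: Reachable cells: 29

Derivation:
BFS flood-fill from (row=0, col=0):
  Distance 0: (row=0, col=0)
  Distance 1: (row=0, col=1), (row=1, col=0)
  Distance 2: (row=1, col=1), (row=2, col=0)
  Distance 3: (row=1, col=2), (row=2, col=1), (row=3, col=0)
  Distance 4: (row=3, col=1), (row=4, col=0)
  Distance 5: (row=3, col=2), (row=4, col=1), (row=5, col=0)
  Distance 6: (row=4, col=2), (row=5, col=1), (row=6, col=0)
  Distance 7: (row=5, col=2), (row=6, col=1), (row=7, col=0)
  Distance 8: (row=6, col=2), (row=8, col=0)
  Distance 9: (row=7, col=2), (row=9, col=0)
  Distance 10: (row=8, col=2), (row=9, col=1), (row=10, col=0)
  Distance 11: (row=9, col=2), (row=10, col=1)
  Distance 12: (row=10, col=2)
Total reachable: 29 (grid has 29 open cells total)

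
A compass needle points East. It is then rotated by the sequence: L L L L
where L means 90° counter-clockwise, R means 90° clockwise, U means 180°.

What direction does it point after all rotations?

Start: East
  L (left (90° counter-clockwise)) -> North
  L (left (90° counter-clockwise)) -> West
  L (left (90° counter-clockwise)) -> South
  L (left (90° counter-clockwise)) -> East
Final: East

Answer: Final heading: East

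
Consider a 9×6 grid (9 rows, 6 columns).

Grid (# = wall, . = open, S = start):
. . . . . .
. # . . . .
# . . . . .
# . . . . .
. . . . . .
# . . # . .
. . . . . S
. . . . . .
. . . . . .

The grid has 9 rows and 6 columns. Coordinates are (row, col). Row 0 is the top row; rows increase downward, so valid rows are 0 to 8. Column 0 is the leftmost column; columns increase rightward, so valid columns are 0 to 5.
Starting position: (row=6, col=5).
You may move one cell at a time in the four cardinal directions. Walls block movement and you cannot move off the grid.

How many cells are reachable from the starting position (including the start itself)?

Answer: Reachable cells: 49

Derivation:
BFS flood-fill from (row=6, col=5):
  Distance 0: (row=6, col=5)
  Distance 1: (row=5, col=5), (row=6, col=4), (row=7, col=5)
  Distance 2: (row=4, col=5), (row=5, col=4), (row=6, col=3), (row=7, col=4), (row=8, col=5)
  Distance 3: (row=3, col=5), (row=4, col=4), (row=6, col=2), (row=7, col=3), (row=8, col=4)
  Distance 4: (row=2, col=5), (row=3, col=4), (row=4, col=3), (row=5, col=2), (row=6, col=1), (row=7, col=2), (row=8, col=3)
  Distance 5: (row=1, col=5), (row=2, col=4), (row=3, col=3), (row=4, col=2), (row=5, col=1), (row=6, col=0), (row=7, col=1), (row=8, col=2)
  Distance 6: (row=0, col=5), (row=1, col=4), (row=2, col=3), (row=3, col=2), (row=4, col=1), (row=7, col=0), (row=8, col=1)
  Distance 7: (row=0, col=4), (row=1, col=3), (row=2, col=2), (row=3, col=1), (row=4, col=0), (row=8, col=0)
  Distance 8: (row=0, col=3), (row=1, col=2), (row=2, col=1)
  Distance 9: (row=0, col=2)
  Distance 10: (row=0, col=1)
  Distance 11: (row=0, col=0)
  Distance 12: (row=1, col=0)
Total reachable: 49 (grid has 49 open cells total)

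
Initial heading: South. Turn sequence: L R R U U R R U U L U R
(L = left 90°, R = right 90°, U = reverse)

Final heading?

Start: South
  L (left (90° counter-clockwise)) -> East
  R (right (90° clockwise)) -> South
  R (right (90° clockwise)) -> West
  U (U-turn (180°)) -> East
  U (U-turn (180°)) -> West
  R (right (90° clockwise)) -> North
  R (right (90° clockwise)) -> East
  U (U-turn (180°)) -> West
  U (U-turn (180°)) -> East
  L (left (90° counter-clockwise)) -> North
  U (U-turn (180°)) -> South
  R (right (90° clockwise)) -> West
Final: West

Answer: Final heading: West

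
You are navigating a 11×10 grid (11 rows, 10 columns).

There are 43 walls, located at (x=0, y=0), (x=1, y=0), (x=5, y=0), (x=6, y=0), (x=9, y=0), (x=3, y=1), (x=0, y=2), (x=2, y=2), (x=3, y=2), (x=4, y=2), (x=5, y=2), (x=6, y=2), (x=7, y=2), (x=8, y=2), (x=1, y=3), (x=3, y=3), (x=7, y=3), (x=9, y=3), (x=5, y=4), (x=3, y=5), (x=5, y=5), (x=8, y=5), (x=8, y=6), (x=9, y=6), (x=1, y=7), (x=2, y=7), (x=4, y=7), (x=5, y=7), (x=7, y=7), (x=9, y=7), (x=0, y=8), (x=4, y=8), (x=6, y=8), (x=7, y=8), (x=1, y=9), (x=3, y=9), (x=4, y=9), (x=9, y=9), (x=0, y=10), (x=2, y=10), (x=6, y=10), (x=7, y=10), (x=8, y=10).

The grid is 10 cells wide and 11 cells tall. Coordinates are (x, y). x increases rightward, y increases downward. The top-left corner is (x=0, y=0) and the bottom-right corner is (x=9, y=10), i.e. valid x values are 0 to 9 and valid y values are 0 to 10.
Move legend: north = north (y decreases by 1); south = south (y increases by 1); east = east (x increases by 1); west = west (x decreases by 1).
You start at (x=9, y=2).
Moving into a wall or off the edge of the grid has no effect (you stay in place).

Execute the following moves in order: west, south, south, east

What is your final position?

Answer: Final position: (x=9, y=2)

Derivation:
Start: (x=9, y=2)
  west (west): blocked, stay at (x=9, y=2)
  south (south): blocked, stay at (x=9, y=2)
  south (south): blocked, stay at (x=9, y=2)
  east (east): blocked, stay at (x=9, y=2)
Final: (x=9, y=2)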